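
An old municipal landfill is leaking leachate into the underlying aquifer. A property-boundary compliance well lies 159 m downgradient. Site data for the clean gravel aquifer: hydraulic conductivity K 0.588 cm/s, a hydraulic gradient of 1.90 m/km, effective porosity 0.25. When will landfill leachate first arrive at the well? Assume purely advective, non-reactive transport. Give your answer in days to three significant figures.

41.2 days

K = 0.588 cm/s × 864 = 508.0 m/d
q = Ki = 508.0 × 0.0019 = 0.9653 m/d
Seepage velocity v = q / n = 0.9653 / 0.25 = 3.861 m/d
t = L / v = 159 / 3.861 = 41.18 d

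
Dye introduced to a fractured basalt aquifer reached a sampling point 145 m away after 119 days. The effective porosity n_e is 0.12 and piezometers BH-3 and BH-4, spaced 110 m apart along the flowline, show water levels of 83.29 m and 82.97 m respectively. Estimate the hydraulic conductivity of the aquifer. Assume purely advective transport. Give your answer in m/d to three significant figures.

50.3 m/d

Hydraulic gradient i = (83.29 − 82.97) / 110 = 0.32 / 110 = 0.002909
v = L / t = 145 / 119 = 1.218 m/d
K = v · n / i = 1.218 × 0.12 / 0.002909 = 50.3 m/d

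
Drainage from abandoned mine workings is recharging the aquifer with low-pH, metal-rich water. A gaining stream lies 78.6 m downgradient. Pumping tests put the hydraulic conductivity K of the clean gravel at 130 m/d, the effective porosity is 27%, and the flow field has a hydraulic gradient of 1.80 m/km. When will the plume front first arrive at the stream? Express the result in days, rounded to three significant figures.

Darcy flux q = K·i = 130 × 0.0018 = 0.2340 m/d
v_s = q/n_e = 0.2340/0.27 = 0.8667 m/d
t = L / v = 78.6 / 0.8667 = 90.69 d

90.7 days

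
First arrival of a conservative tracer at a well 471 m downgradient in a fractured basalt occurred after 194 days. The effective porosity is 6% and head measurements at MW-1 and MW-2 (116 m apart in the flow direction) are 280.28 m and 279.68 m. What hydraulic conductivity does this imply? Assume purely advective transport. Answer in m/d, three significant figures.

Hydraulic gradient i = (280.28 − 279.68) / 116 = 0.60 / 116 = 0.005172
v = L / t = 471 / 194 = 2.428 m/d
K = v · n / i = 2.428 × 0.06 / 0.005172 = 28.2 m/d

28.2 m/d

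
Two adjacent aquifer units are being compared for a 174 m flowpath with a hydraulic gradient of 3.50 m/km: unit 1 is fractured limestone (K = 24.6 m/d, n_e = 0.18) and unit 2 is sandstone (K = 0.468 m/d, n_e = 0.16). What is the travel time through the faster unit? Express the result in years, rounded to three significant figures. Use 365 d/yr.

0.997 years

Unit 1 (fractured limestone): v = 24.6×0.0035/0.18 = 0.4783 m/d, t = 174/0.4783 = 363.8 d
Unit 2 (sandstone): v = 0.468×0.0035/0.16 = 0.01024 m/d, t = 174/0.01024 = 17000 d
Faster: 363.8 d / 365 = 0.997 yr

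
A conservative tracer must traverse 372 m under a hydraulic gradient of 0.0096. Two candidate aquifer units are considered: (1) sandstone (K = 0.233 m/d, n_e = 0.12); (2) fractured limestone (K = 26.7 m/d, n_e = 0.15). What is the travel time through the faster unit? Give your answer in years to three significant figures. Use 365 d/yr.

Unit 1 (sandstone): v = 0.233×0.0096/0.12 = 0.01864 m/d, t = 372/0.01864 = 19960 d
Unit 2 (fractured limestone): v = 26.7×0.0096/0.15 = 1.709 m/d, t = 372/1.709 = 217.7 d
Faster: 217.7 d / 365 = 0.596 yr

0.596 years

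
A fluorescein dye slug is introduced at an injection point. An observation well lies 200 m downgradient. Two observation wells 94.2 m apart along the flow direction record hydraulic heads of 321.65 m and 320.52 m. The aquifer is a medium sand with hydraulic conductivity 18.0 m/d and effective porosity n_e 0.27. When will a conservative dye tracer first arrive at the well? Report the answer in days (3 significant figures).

250 days

Hydraulic gradient i = (321.65 − 320.52) / 94.2 = 1.13 / 94.2 = 0.01200
Specific discharge q = 18.0 × 0.01200 = 0.2159 m/d
v = Ki/n = 18.0·0.01200/0.27 = 0.7997 m/d
t = L / v = 200 / 0.7997 = 250.1 d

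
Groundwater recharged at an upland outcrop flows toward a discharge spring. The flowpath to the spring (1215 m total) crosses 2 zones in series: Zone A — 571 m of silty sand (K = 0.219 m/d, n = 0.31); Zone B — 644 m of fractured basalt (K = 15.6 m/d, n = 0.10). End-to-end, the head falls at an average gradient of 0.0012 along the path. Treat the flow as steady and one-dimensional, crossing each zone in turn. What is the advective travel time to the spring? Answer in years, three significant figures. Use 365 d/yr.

1200 years

Continuity: the same q passes through each zone, so ΔH = q·Σ(L_j/K_j) — the zones act as resistances in series.
Σ(L/K) = 571/0.219 + 644/15.6 = 2607 + 41.28 = 2649 d
K_eq = L_total / Σ(L/K) = 1215 / 2649 = 0.4587 m/d
q = K_eq · i = 0.4587 × 0.0012 = 5.505e-4 m/d (same in every zone)
Zone A: v = q/n = 5.505e-4/0.31 = 0.001776 m/d → t_A = 571/0.001776 = 321600 d
Zone B: v = q/n = 5.505e-4/0.10 = 0.005505 m/d → t_B = 644/0.005505 = 117000 d
Total t = 321600 + 117000 = 438500 d
   = 438500 / 365 = 1200 yr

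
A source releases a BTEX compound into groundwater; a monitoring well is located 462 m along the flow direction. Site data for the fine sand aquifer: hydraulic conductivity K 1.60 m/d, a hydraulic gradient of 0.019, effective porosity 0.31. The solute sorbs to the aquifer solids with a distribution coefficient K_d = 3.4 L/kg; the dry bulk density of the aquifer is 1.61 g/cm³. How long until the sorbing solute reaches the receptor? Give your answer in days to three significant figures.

87900 days

Darcy flux q = K·i = 1.60 × 0.019 = 0.03040 m/d
v_s = q/n_e = 0.03040/0.31 = 0.09806 m/d
Retardation R = 1 + ρ_b·K_d/n = 1 + 1.61×3.4/0.31 = 18.66
Contaminant velocity v_c = v/R = 0.09806/18.66 = 0.005256 m/d
t = L/v_c = 462/0.005256 = 87900 d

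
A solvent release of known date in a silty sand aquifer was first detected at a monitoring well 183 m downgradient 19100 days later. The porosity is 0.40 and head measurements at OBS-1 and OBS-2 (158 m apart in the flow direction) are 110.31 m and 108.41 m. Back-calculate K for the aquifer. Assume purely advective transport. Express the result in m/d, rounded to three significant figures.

0.319 m/d

Hydraulic gradient i = (110.31 − 108.41) / 158 = 1.90 / 158 = 0.01203
v = L / t = 183 / 19100 = 0.009581 m/d
K = v · n / i = 0.009581 × 0.40 / 0.01203 = 0.319 m/d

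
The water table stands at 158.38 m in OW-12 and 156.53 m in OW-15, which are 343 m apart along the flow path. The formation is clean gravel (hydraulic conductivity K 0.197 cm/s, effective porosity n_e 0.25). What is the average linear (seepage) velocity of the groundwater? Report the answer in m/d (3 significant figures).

3.67 m/d

Hydraulic gradient i = (158.38 − 156.53) / 343 = 1.85 / 343 = 0.005394
K = 0.197 cm/s × 864 = 170.2 m/d
Darcy flux q = K·i = 170.2 × 0.005394 = 0.9180 m/d
Average linear velocity = 0.9180 / 0.25 = 3.672 m/d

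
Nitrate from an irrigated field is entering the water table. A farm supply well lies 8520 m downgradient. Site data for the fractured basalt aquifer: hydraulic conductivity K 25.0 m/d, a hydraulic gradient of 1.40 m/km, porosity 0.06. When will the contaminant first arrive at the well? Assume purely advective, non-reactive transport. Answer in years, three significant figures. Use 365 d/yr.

40.0 years

Darcy flux q = K·i = 25.0 × 0.0014 = 0.03500 m/d
Average linear velocity = 0.03500 / 0.06 = 0.5833 m/d
t = L / v = 8520 / 0.5833 = 14610 d
   = 14610 / 365 = 40.0 yr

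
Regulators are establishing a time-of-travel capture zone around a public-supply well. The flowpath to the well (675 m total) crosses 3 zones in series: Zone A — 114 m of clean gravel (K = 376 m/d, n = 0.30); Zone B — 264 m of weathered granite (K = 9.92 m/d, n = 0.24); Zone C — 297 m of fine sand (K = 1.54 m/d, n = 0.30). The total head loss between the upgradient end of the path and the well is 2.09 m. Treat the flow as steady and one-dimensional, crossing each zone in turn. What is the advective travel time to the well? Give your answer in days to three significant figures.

19600 days

Steady 1-D flow in series ⇒ the Darcy flux q is identical in every zone and the zone head losses add (resistances L/K in series).
Σ(L/K) = 114/376 + 264/9.92 + 297/1.54 = 0.3032 + 26.61 + 192.9 = 219.8 d
q = ΔH / Σ(L/K) = 2.09 / 219.8 = 0.009510 m/d (same in every zone)
Zone A: v = q/n = 0.009510/0.30 = 0.03170 m/d → t_A = 114/0.03170 = 3596 d
Zone B: v = q/n = 0.009510/0.24 = 0.03962 m/d → t_B = 264/0.03962 = 6663 d
Zone C: v = q/n = 0.009510/0.30 = 0.03170 m/d → t_C = 297/0.03170 = 9369 d
Total t = 3596 + 6663 + 9369 = 19630 d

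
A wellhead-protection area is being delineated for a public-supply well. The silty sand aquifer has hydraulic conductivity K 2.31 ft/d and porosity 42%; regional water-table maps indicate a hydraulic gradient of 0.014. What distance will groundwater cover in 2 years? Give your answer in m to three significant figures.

17.1 m

K = 2.31 ft/d × 0.3048 = 0.7041 m/d
Darcy flux q = K·i = 0.7041 × 0.014 = 0.009857 m/d
v_s = q/n_e = 0.009857/0.42 = 0.02347 m/d
T = 2 yr × 365 = 730 d
L = v × T = 0.02347 × 730 = 17.13 m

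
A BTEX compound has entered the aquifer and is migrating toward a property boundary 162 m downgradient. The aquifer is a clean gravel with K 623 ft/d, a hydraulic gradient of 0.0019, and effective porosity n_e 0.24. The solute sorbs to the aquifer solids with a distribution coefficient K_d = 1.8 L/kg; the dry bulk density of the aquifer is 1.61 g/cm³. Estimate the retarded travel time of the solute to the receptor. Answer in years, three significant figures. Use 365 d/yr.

K = 623 ft/d × 0.3048 = 189.9 m/d
Specific discharge q = 189.9 × 0.0019 = 0.3608 m/d
v = Ki/n = 189.9·0.0019/0.24 = 1.503 m/d
Retardation R = 1 + ρ_b·K_d/n = 1 + 1.61×1.8/0.24 = 13.08
Contaminant velocity v_c = v/R = 1.503/13.08 = 0.1150 m/d
t = L/v_c = 162/0.1150 = 1409 d
   = 1409/365 = 3.86 yr

3.86 years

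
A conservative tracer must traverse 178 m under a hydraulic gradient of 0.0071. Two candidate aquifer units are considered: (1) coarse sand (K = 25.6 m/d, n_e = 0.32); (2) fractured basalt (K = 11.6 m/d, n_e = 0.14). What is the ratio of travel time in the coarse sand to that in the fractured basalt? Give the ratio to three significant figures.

1.04

Unit 1 (coarse sand): v = 25.6×0.0071/0.32 = 0.5680 m/d, t = 178/0.5680 = 313.4 d
Unit 2 (fractured basalt): v = 11.6×0.0071/0.14 = 0.5883 m/d, t = 178/0.5883 = 302.6 d
t(coarse sand) / t(fractured basalt) = 313.4/302.6 = 1.04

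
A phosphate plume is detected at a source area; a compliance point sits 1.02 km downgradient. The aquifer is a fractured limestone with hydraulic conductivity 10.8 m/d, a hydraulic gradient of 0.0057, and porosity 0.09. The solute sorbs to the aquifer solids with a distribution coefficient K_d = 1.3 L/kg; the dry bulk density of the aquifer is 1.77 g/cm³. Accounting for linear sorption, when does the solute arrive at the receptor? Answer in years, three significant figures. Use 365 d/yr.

109 years

Specific discharge q = 10.8 × 0.0057 = 0.06156 m/d
v = Ki/n = 10.8·0.0057/0.09 = 0.6840 m/d
Retardation R = 1 + ρ_b·K_d/n = 1 + 1.77×1.3/0.09 = 26.57
Contaminant velocity v_c = v/R = 0.6840/26.57 = 0.02575 m/d
L = 1.02 km = 1020 m
t = L/v_c = 1020/0.02575 = 39620 d
   = 39620/365 = 109 yr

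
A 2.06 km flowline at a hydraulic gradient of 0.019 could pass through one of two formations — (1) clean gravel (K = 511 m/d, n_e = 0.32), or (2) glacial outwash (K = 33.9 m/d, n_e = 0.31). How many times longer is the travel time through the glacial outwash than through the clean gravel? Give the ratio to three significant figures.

Unit 1 (clean gravel): v = 511×0.019/0.32 = 30.34 m/d, t = 2060/30.34 = 67.90 d
Unit 2 (glacial outwash): v = 33.9×0.019/0.31 = 2.078 m/d, t = 2060/2.078 = 991.5 d
t(glacial outwash) / t(clean gravel) = 991.5/67.90 = 14.6

14.6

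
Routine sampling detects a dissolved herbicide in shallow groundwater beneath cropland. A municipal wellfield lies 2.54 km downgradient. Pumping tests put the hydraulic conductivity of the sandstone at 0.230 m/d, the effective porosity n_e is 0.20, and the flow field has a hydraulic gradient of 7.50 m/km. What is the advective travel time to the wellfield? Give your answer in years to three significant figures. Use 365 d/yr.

Darcy flux q = K·i = 0.230 × 0.0075 = 0.001725 m/d
v = Ki/n = 0.230·0.0075/0.20 = 0.008625 m/d
L = 2.54 km = 2540 m
t = L / v = 2540 / 0.008625 = 294500 d
   = 294500 / 365 = 807 yr

807 years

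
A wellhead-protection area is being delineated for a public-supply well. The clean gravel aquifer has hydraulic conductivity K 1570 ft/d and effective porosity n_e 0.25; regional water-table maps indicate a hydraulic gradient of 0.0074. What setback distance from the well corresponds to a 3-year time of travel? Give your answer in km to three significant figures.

15.5 km

K = 1570 ft/d × 0.3048 = 478.5 m/d
Darcy flux q = K·i = 478.5 × 0.0074 = 3.541 m/d
v_s = q/n_e = 3.541/0.25 = 14.16 m/d
T = 3 yr × 365 = 1095 d
L = v × T = 14.16 × 1095 = 15510 m
   = 15.5 km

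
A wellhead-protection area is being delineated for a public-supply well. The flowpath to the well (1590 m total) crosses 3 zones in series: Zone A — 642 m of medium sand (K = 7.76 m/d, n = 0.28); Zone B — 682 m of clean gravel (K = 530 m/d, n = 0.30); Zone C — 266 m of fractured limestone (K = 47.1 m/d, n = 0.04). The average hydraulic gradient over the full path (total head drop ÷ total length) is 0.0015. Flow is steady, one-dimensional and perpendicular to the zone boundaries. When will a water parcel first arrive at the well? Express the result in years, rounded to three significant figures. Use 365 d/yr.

40.7 years

Steady 1-D flow in series ⇒ the Darcy flux q is identical in every zone and the zone head losses add (resistances L/K in series).
Σ(L/K) = 642/7.76 + 682/530 + 266/47.1 = 82.73 + 1.287 + 5.648 = 89.67 d
K_eq = L_total / Σ(L/K) = 1590 / 89.67 = 17.73 m/d
q = K_eq · i = 17.73 × 0.0015 = 0.02660 m/d (same in every zone)
Zone A: v = q/n = 0.02660/0.28 = 0.09500 m/d → t_A = 642/0.09500 = 6758 d
Zone B: v = q/n = 0.02660/0.30 = 0.08866 m/d → t_B = 682/0.08866 = 7692 d
Zone C: v = q/n = 0.02660/0.04 = 0.6650 m/d → t_C = 266/0.6650 = 400.0 d
Total t = 6758 + 7692 + 400.0 = 14850 d
   = 14850 / 365 = 40.7 yr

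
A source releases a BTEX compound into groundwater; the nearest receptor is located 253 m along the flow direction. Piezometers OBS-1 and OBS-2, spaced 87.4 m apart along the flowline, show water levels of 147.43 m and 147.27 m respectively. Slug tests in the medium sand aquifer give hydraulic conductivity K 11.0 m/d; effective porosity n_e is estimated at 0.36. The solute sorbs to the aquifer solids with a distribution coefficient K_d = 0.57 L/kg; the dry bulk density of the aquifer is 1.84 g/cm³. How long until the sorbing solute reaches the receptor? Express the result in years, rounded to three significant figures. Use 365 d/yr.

48.5 years

Hydraulic gradient i = (147.43 − 147.27) / 87.4 = 0.16 / 87.4 = 0.001831
q = Ki = 11.0 × 0.001831 = 0.02014 m/d
v_s = q/n_e = 0.02014/0.36 = 0.05594 m/d
Retardation R = 1 + ρ_b·K_d/n = 1 + 1.84×0.57/0.36 = 3.913
Contaminant velocity v_c = v/R = 0.05594/3.913 = 0.01429 m/d
t = L/v_c = 253/0.01429 = 17700 d
   = 17700/365 = 48.5 yr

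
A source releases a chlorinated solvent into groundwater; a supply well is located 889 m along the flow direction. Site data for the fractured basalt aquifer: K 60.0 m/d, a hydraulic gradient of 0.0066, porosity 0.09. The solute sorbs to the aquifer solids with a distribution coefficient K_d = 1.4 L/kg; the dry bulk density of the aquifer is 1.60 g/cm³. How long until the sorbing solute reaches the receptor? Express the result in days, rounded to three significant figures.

5230 days

q = Ki = 60.0 × 0.0066 = 0.3960 m/d
v = Ki/n = 60.0·0.0066/0.09 = 4.400 m/d
Retardation R = 1 + ρ_b·K_d/n = 1 + 1.60×1.4/0.09 = 25.89
Contaminant velocity v_c = v/R = 4.400/25.89 = 0.1700 m/d
t = L/v_c = 889/0.1700 = 5231 d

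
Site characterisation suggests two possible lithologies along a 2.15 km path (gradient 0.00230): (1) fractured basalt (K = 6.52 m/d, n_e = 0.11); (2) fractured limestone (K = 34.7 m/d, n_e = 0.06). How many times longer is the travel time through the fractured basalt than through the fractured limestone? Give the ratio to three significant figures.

Unit 1 (fractured basalt): v = 6.52×0.0023/0.11 = 0.1363 m/d, t = 2150/0.1363 = 15770 d
Unit 2 (fractured limestone): v = 34.7×0.0023/0.06 = 1.330 m/d, t = 2150/1.330 = 1616 d
t(fractured basalt) / t(fractured limestone) = 15770/1616 = 9.76

9.76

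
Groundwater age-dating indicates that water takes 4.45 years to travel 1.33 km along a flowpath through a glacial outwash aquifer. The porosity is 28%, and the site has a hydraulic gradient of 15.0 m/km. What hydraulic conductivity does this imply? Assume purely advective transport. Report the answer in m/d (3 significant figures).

15.3 m/d

t = 4.45 years = 1624 d
L = 1.33 km = 1330 m
v = L / t = 1330 / 1624 = 0.8188 m/d
K = v · n / i = 0.8188 × 0.28 / 0.015 = 15.3 m/d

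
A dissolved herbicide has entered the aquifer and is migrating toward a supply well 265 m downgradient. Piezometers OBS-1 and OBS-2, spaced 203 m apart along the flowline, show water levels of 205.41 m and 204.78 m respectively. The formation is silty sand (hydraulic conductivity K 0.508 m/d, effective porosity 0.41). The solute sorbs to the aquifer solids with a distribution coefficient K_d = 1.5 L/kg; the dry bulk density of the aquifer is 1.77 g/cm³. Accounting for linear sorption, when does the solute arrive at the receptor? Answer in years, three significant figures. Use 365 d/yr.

Hydraulic gradient i = (205.41 − 204.78) / 203 = 0.63 / 203 = 0.003103
Darcy flux q = K·i = 0.508 × 0.003103 = 0.001577 m/d
v = Ki/n = 0.508·0.003103/0.41 = 0.003845 m/d
Retardation R = 1 + ρ_b·K_d/n = 1 + 1.77×1.5/0.41 = 7.476
Contaminant velocity v_c = v/R = 0.003845/7.476 = 5.144e-4 m/d
t = L/v_c = 265/5.144e-4 = 515200 d
   = 515200/365 = 1410 yr

1410 years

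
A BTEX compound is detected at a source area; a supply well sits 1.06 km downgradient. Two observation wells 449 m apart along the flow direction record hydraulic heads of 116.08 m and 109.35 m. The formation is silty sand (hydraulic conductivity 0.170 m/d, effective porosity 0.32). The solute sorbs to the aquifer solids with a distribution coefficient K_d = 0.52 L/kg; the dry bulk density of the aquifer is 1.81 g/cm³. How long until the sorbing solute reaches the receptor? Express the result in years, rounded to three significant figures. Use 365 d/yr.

1440 years

Hydraulic gradient i = (116.08 − 109.35) / 449 = 6.73 / 449 = 0.01499
q = Ki = 0.170 × 0.01499 = 0.002548 m/d
v = Ki/n = 0.170·0.01499/0.32 = 0.007963 m/d
Retardation R = 1 + ρ_b·K_d/n = 1 + 1.81×0.52/0.32 = 3.941
Contaminant velocity v_c = v/R = 0.007963/3.941 = 0.002020 m/d
L = 1.06 km = 1060 m
t = L/v_c = 1060/0.002020 = 524700 d
   = 524700/365 = 1440 yr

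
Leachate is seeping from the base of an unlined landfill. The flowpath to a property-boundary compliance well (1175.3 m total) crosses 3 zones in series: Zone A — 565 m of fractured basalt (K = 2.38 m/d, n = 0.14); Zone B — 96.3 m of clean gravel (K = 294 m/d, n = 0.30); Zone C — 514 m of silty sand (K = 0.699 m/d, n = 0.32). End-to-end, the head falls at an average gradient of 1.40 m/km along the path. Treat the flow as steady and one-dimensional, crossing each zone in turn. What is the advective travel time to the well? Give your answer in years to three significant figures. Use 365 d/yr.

441 years

Continuity: the same q passes through each zone, so ΔH = q·Σ(L_j/K_j) — the zones act as resistances in series.
Σ(L/K) = 565/2.38 + 96.3/294 + 514/0.699 = 237.4 + 0.3276 + 735.3 = 973.1 d
K_eq = L_total / Σ(L/K) = 1175.3 / 973.1 = 1.208 m/d
q = K_eq · i = 1.208 × 0.0014 = 0.001691 m/d (same in every zone)
Zone A: v = q/n = 0.001691/0.14 = 0.01208 m/d → t_A = 565/0.01208 = 46780 d
Zone B: v = q/n = 0.001691/0.30 = 0.005637 m/d → t_B = 96.3/0.005637 = 17080 d
Zone C: v = q/n = 0.001691/0.32 = 0.005284 m/d → t_C = 514/0.005284 = 97270 d
Total t = 46780 + 17080 + 97270 = 161100 d
   = 161100 / 365 = 441 yr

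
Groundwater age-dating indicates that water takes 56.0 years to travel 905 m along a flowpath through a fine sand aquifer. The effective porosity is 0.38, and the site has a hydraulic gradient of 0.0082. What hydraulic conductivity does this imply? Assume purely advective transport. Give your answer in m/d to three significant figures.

t = 56.0 years = 20440 d
v = L / t = 905 / 20440 = 0.04428 m/d
K = v · n / i = 0.04428 × 0.38 / 0.0082 = 2.05 m/d

2.05 m/d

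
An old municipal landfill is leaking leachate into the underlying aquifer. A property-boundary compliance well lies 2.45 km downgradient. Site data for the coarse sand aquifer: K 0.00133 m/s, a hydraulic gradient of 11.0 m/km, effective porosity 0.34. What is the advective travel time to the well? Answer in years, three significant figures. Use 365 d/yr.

1.81 years

K = 0.00133 m/s × 86400 s/d = 114.9 m/d
Darcy flux q = K·i = 114.9 × 0.011 = 1.264 m/d
Average linear velocity = 1.264 / 0.34 = 3.718 m/d
L = 2.45 km = 2450 m
t = L / v = 2450 / 3.718 = 659.0 d
   = 659.0 / 365 = 1.81 yr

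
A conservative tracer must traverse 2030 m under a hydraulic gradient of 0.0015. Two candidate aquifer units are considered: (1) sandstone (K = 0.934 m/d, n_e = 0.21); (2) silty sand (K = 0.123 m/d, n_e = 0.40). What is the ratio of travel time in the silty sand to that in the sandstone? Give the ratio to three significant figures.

14.5

Unit 1 (sandstone): v = 0.934×0.0015/0.21 = 0.006671 m/d, t = 2030/0.006671 = 304300 d
Unit 2 (silty sand): v = 0.123×0.0015/0.40 = 4.613e-4 m/d, t = 2030/4.613e-4 = 4.401e6 d
t(silty sand) / t(sandstone) = 4.401e6/304300 = 14.5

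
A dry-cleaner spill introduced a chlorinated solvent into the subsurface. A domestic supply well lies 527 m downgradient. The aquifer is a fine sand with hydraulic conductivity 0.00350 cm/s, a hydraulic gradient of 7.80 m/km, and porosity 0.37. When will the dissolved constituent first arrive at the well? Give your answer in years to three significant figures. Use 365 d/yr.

22.6 years

K = 0.00350 cm/s × 864 = 3.024 m/d
q = Ki = 3.024 × 0.0078 = 0.02359 m/d
Average linear velocity = 0.02359 / 0.37 = 0.06375 m/d
t = L / v = 527 / 0.06375 = 8267 d
   = 8267 / 365 = 22.6 yr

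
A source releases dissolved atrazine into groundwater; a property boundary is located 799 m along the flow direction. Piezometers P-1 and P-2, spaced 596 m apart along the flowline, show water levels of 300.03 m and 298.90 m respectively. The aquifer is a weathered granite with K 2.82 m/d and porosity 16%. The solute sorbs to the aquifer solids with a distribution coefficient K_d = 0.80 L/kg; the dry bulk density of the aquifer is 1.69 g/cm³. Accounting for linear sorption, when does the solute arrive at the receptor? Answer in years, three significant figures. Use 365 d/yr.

619 years

Hydraulic gradient i = (300.03 − 298.90) / 596 = 1.13 / 596 = 0.001896
Specific discharge q = 2.82 × 0.001896 = 0.005347 m/d
v = Ki/n = 2.82·0.001896/0.16 = 0.03342 m/d
Retardation R = 1 + ρ_b·K_d/n = 1 + 1.69×0.80/0.16 = 9.450
Contaminant velocity v_c = v/R = 0.03342/9.450 = 0.003536 m/d
t = L/v_c = 799/0.003536 = 226000 d
   = 226000/365 = 619 yr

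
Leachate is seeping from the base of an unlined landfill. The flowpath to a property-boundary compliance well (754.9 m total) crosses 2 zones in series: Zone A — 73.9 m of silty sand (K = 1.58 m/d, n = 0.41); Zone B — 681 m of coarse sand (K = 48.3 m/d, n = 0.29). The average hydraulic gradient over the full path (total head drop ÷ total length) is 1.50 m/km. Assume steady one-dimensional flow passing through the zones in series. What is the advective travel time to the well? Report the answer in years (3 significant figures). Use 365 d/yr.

33.5 years

Continuity: the same q passes through each zone, so ΔH = q·Σ(L_j/K_j) — the zones act as resistances in series.
Σ(L/K) = 73.9/1.58 + 681/48.3 = 46.77 + 14.10 = 60.87 d
K_eq = L_total / Σ(L/K) = 754.9 / 60.87 = 12.40 m/d
q = K_eq · i = 12.40 × 0.0015 = 0.01860 m/d (same in every zone)
Zone A: v = q/n = 0.01860/0.41 = 0.04537 m/d → t_A = 73.9/0.04537 = 1629 d
Zone B: v = q/n = 0.01860/0.29 = 0.06415 m/d → t_B = 681/0.06415 = 10620 d
Total t = 1629 + 10620 = 12250 d
   = 12250 / 365 = 33.5 yr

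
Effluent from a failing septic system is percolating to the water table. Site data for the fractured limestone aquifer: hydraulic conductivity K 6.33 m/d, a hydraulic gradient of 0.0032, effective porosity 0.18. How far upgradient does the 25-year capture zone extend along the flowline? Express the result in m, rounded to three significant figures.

1030 m

q = Ki = 6.33 × 0.0032 = 0.02026 m/d
Seepage velocity v = q / n = 0.02026 / 0.18 = 0.1125 m/d
T = 25 yr × 365 = 9125 d
L = v × T = 0.1125 × 9125 = 1027 m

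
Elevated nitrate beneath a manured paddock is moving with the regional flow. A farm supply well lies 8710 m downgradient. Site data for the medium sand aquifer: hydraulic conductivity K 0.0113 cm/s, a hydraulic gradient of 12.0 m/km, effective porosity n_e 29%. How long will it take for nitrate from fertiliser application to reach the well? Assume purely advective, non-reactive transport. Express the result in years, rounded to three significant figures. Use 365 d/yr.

59.1 years

K = 0.0113 cm/s × 864 = 9.763 m/d
q = Ki = 9.763 × 0.012 = 0.1172 m/d
Average linear velocity = 0.1172 / 0.29 = 0.4040 m/d
t = L / v = 8710 / 0.4040 = 21560 d
   = 21560 / 365 = 59.1 yr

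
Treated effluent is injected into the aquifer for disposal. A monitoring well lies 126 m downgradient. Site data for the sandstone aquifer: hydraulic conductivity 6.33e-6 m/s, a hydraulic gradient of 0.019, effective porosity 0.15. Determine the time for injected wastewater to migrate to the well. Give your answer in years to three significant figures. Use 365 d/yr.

4.98 years

K = 6.33e-6 m/s × 86400 s/d = 0.5469 m/d
Darcy flux q = K·i = 0.5469 × 0.019 = 0.01039 m/d
v_s = q/n_e = 0.01039/0.15 = 0.06928 m/d
t = L / v = 126 / 0.06928 = 1819 d
   = 1819 / 365 = 4.98 yr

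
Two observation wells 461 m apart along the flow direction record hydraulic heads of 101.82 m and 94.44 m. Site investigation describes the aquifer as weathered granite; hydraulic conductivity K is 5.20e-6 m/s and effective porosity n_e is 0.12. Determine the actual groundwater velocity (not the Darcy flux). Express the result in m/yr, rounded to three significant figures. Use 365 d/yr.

21.9 m/yr

Hydraulic gradient i = (101.82 − 94.44) / 461 = 7.38 / 461 = 0.01601
K = 5.20e-6 m/s × 86400 s/d = 0.4493 m/d
Specific discharge q = 0.4493 × 0.01601 = 0.007192 m/d
v_s = q/n_e = 0.007192/0.12 = 0.05994 m/d
   = 0.05994 × 365 = 21.9 m/yr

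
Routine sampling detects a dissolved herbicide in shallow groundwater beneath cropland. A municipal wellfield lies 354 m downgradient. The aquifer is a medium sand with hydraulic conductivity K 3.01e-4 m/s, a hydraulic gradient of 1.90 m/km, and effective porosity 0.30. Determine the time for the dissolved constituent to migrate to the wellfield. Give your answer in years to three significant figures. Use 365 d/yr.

5.89 years

K = 3.01e-4 m/s × 86400 s/d = 26.01 m/d
Darcy flux q = K·i = 26.01 × 0.0019 = 0.04941 m/d
Seepage velocity v = q / n = 0.04941 / 0.30 = 0.1647 m/d
t = L / v = 354 / 0.1647 = 2149 d
   = 2149 / 365 = 5.89 yr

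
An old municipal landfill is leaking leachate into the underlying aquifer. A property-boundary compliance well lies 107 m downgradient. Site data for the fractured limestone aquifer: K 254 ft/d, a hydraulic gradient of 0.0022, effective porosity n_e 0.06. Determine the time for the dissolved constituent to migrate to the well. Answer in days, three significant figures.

37.7 days

K = 254 ft/d × 0.3048 = 77.42 m/d
Specific discharge q = 77.42 × 0.0022 = 0.1703 m/d
v = Ki/n = 77.42·0.0022/0.06 = 2.839 m/d
t = L / v = 107 / 2.839 = 37.69 d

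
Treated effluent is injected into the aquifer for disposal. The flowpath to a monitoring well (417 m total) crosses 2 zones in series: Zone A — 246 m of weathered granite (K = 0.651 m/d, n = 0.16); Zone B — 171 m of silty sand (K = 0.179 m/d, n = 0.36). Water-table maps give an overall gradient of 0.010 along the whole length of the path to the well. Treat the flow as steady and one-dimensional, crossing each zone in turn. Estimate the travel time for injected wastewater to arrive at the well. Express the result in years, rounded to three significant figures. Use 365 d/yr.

Continuity: the same q passes through each zone, so ΔH = q·Σ(L_j/K_j) — the zones act as resistances in series.
Σ(L/K) = 246/0.651 + 171/0.179 = 377.9 + 955.3 = 1333 d
K_eq = L_total / Σ(L/K) = 417 / 1333 = 0.3128 m/d
q = K_eq · i = 0.3128 × 0.010 = 0.003128 m/d (same in every zone)
Zone A: v = q/n = 0.003128/0.16 = 0.01955 m/d → t_A = 246/0.01955 = 12580 d
Zone B: v = q/n = 0.003128/0.36 = 0.008688 m/d → t_B = 171/0.008688 = 19680 d
Total t = 12580 + 19680 = 32270 d
   = 32270 / 365 = 88.4 yr

88.4 years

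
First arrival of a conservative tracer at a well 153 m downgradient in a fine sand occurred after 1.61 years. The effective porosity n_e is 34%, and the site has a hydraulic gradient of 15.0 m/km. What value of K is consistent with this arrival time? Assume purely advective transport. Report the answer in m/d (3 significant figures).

t = 1.61 years = 587.7 d
v = L / t = 153 / 587.7 = 0.2604 m/d
K = v · n / i = 0.2604 × 0.34 / 0.015 = 5.90 m/d

5.90 m/d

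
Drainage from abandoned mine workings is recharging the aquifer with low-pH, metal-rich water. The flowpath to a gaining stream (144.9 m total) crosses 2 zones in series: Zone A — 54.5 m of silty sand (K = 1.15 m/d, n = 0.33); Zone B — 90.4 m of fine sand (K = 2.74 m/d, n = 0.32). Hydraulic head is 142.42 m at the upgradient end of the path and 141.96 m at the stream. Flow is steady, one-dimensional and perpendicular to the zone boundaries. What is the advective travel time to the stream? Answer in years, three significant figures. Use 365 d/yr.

22.5 years

Total head drop ΔH = 142.42 − 141.96 = 0.46 m
Steady 1-D flow in series ⇒ the Darcy flux q is identical in every zone and the zone head losses add (resistances L/K in series).
Σ(L/K) = 54.5/1.15 + 90.4/2.74 = 47.39 + 32.99 = 80.38 d
q = ΔH / Σ(L/K) = 0.46 / 80.38 = 0.005723 m/d (same in every zone)
Zone A: v = q/n = 0.005723/0.33 = 0.01734 m/d → t_A = 54.5/0.01734 = 3143 d
Zone B: v = q/n = 0.005723/0.32 = 0.01788 m/d → t_B = 90.4/0.01788 = 5055 d
Total t = 3143 + 5055 = 8198 d
   = 8198 / 365 = 22.5 yr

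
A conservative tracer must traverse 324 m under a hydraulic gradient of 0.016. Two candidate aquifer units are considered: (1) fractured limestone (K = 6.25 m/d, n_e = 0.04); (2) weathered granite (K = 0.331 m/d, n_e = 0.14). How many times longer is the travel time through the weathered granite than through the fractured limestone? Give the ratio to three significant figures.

66.1

Unit 1 (fractured limestone): v = 6.25×0.016/0.04 = 2.500 m/d, t = 324/2.500 = 129.6 d
Unit 2 (weathered granite): v = 0.331×0.016/0.14 = 0.03783 m/d, t = 324/0.03783 = 8565 d
t(weathered granite) / t(fractured limestone) = 8565/129.6 = 66.1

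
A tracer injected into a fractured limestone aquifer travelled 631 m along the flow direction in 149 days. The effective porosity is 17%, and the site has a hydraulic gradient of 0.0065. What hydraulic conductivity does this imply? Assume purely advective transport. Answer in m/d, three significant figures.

v = L / t = 631 / 149 = 4.235 m/d
K = v · n / i = 4.235 × 0.17 / 0.0065 = 111 m/d

111 m/d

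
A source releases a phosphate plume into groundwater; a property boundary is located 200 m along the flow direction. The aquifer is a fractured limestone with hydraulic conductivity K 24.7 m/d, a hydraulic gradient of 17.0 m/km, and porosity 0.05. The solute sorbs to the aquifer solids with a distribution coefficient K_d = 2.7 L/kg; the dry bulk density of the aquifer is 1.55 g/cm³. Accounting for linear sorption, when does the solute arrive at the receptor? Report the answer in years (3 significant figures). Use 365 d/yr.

5.53 years

Specific discharge q = 24.7 × 0.017 = 0.4199 m/d
Average linear velocity = 0.4199 / 0.05 = 8.398 m/d
Retardation R = 1 + ρ_b·K_d/n = 1 + 1.55×2.7/0.05 = 84.70
Contaminant velocity v_c = v/R = 8.398/84.70 = 0.09915 m/d
t = L/v_c = 200/0.09915 = 2017 d
   = 2017/365 = 5.53 yr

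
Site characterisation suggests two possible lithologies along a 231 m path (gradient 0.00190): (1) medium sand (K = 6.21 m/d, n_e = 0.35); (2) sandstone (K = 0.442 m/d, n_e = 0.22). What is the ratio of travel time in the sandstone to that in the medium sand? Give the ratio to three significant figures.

8.83

Unit 1 (medium sand): v = 6.21×0.0019/0.35 = 0.03371 m/d, t = 231/0.03371 = 6852 d
Unit 2 (sandstone): v = 0.442×0.0019/0.22 = 0.003817 m/d, t = 231/0.003817 = 60510 d
t(sandstone) / t(medium sand) = 60510/6852 = 8.83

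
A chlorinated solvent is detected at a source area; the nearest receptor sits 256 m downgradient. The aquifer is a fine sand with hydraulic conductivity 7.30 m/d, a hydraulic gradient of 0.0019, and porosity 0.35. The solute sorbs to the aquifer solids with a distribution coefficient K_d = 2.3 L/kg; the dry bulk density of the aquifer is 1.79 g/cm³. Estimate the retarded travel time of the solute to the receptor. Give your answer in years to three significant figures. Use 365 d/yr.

Darcy flux q = K·i = 7.30 × 0.0019 = 0.01387 m/d
Average linear velocity = 0.01387 / 0.35 = 0.03963 m/d
Retardation R = 1 + ρ_b·K_d/n = 1 + 1.79×2.3/0.35 = 12.76
Contaminant velocity v_c = v/R = 0.03963/12.76 = 0.003105 m/d
t = L/v_c = 256/0.003105 = 82450 d
   = 82450/365 = 226 yr

226 years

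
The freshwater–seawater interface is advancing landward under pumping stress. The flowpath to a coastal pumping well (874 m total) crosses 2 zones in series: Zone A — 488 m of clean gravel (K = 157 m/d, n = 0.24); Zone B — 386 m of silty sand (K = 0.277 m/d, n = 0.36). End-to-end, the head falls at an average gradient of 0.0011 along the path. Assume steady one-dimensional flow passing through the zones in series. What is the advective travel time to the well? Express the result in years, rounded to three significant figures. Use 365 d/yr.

1020 years

Continuity: the same q passes through each zone, so ΔH = q·Σ(L_j/K_j) — the zones act as resistances in series.
Σ(L/K) = 488/157 + 386/0.277 = 3.108 + 1394 = 1397 d
K_eq = L_total / Σ(L/K) = 874 / 1397 = 0.6258 m/d
q = K_eq · i = 0.6258 × 0.0011 = 6.884e-4 m/d (same in every zone)
Zone A: v = q/n = 6.884e-4/0.24 = 0.002868 m/d → t_A = 488/0.002868 = 170100 d
Zone B: v = q/n = 6.884e-4/0.36 = 0.001912 m/d → t_B = 386/0.001912 = 201900 d
Total t = 170100 + 201900 = 372000 d
   = 372000 / 365 = 1020 yr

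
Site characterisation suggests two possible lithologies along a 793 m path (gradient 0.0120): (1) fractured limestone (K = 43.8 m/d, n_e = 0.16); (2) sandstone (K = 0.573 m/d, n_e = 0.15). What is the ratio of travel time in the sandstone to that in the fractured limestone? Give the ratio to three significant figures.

Unit 1 (fractured limestone): v = 43.8×0.012/0.16 = 3.285 m/d, t = 793/3.285 = 241.4 d
Unit 2 (sandstone): v = 0.573×0.012/0.15 = 0.04584 m/d, t = 793/0.04584 = 17300 d
t(sandstone) / t(fractured limestone) = 17300/241.4 = 71.7

71.7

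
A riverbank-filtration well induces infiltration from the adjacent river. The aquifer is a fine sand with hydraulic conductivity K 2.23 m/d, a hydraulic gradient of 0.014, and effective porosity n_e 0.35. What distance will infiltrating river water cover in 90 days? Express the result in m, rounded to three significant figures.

Specific discharge q = 2.23 × 0.014 = 0.03122 m/d
v = Ki/n = 2.23·0.014/0.35 = 0.08920 m/d
L = v × T = 0.08920 × 90 = 8.028 m

8.03 m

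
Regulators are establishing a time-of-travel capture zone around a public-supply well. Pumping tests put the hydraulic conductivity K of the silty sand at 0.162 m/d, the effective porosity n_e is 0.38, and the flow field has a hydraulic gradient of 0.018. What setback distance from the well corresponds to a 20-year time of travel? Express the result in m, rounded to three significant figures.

Specific discharge q = 0.162 × 0.018 = 0.002916 m/d
v = Ki/n = 0.162·0.018/0.38 = 0.007674 m/d
T = 20 yr × 365 = 7300 d
L = v × T = 0.007674 × 7300 = 56.02 m

56.0 m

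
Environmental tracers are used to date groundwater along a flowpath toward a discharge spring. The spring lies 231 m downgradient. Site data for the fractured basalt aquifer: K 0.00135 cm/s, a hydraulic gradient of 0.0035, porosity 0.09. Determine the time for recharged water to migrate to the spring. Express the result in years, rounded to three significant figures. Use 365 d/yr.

14.0 years

K = 0.00135 cm/s × 864 = 1.166 m/d
Specific discharge q = 1.166 × 0.0035 = 0.004082 m/d
v = Ki/n = 1.166·0.0035/0.09 = 0.04536 m/d
t = L / v = 231 / 0.04536 = 5093 d
   = 5093 / 365 = 14.0 yr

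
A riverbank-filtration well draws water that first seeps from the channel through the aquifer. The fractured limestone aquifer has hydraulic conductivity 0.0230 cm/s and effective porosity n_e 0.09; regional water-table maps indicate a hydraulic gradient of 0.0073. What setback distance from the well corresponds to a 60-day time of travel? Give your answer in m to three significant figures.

96.7 m

K = 0.0230 cm/s × 864 = 19.87 m/d
q = Ki = 19.87 × 0.0073 = 0.1451 m/d
Average linear velocity = 0.1451 / 0.09 = 1.612 m/d
L = v × T = 1.612 × 60 = 96.71 m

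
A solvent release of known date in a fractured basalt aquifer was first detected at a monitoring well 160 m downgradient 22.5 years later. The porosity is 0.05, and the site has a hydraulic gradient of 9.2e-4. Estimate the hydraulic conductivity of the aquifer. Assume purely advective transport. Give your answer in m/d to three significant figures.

t = 22.5 years = 8213 d
v = L / t = 160 / 8213 = 0.01948 m/d
K = v · n / i = 0.01948 × 0.05 / 9.2e-4 = 1.06 m/d

1.06 m/d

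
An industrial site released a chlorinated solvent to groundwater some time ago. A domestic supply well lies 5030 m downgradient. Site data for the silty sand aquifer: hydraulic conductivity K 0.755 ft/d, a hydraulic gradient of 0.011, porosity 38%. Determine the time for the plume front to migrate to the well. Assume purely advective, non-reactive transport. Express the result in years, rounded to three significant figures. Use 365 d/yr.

K = 0.755 ft/d × 0.3048 = 0.2301 m/d
Specific discharge q = 0.2301 × 0.011 = 0.002531 m/d
Average linear velocity = 0.002531 / 0.38 = 0.006661 m/d
t = L / v = 5030 / 0.006661 = 755100 d
   = 755100 / 365 = 2070 yr

2070 years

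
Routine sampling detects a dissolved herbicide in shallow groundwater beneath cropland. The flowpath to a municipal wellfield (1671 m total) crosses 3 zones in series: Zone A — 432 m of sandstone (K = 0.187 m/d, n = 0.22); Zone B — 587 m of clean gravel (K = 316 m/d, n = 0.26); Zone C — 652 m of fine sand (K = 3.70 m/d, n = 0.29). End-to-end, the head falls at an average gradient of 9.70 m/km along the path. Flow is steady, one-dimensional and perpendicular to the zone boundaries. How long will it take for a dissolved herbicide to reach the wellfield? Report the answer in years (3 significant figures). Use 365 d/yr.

For zones in series the flux q is common to all zones; the equivalent conductivity is the harmonic (thickness-weighted) mean, K_eq = L_total / Σ(L_j/K_j).
Σ(L/K) = 432/0.187 + 587/316 + 652/3.70 = 2310 + 1.858 + 176.2 = 2488 d
K_eq = L_total / Σ(L/K) = 1671 / 2488 = 0.6716 m/d
q = K_eq · i = 0.6716 × 0.0097 = 0.006514 m/d (same in every zone)
Zone A: v = q/n = 0.006514/0.22 = 0.02961 m/d → t_A = 432/0.02961 = 14590 d
Zone B: v = q/n = 0.006514/0.26 = 0.02505 m/d → t_B = 587/0.02505 = 23430 d
Zone C: v = q/n = 0.006514/0.29 = 0.02246 m/d → t_C = 652/0.02246 = 29030 d
Total t = 14590 + 23430 + 29030 = 67040 d
   = 67040 / 365 = 184 yr

184 years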